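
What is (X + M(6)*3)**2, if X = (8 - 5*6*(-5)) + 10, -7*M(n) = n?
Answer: 1340964/49 ≈ 27367.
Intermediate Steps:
M(n) = -n/7
X = 168 (X = (8 - 30*(-5)) + 10 = (8 + 150) + 10 = 158 + 10 = 168)
(X + M(6)*3)**2 = (168 - 1/7*6*3)**2 = (168 - 6/7*3)**2 = (168 - 18/7)**2 = (1158/7)**2 = 1340964/49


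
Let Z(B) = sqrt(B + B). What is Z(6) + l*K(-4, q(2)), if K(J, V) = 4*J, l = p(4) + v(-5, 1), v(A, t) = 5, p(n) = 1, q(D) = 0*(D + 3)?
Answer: -96 + 2*sqrt(3) ≈ -92.536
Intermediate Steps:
q(D) = 0 (q(D) = 0*(3 + D) = 0)
l = 6 (l = 1 + 5 = 6)
Z(B) = sqrt(2)*sqrt(B) (Z(B) = sqrt(2*B) = sqrt(2)*sqrt(B))
Z(6) + l*K(-4, q(2)) = sqrt(2)*sqrt(6) + 6*(4*(-4)) = 2*sqrt(3) + 6*(-16) = 2*sqrt(3) - 96 = -96 + 2*sqrt(3)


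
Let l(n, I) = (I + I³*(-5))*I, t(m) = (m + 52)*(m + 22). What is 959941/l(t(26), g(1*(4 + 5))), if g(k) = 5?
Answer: -959941/3100 ≈ -309.66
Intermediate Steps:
t(m) = (22 + m)*(52 + m) (t(m) = (52 + m)*(22 + m) = (22 + m)*(52 + m))
l(n, I) = I*(I - 5*I³) (l(n, I) = (I - 5*I³)*I = I*(I - 5*I³))
959941/l(t(26), g(1*(4 + 5))) = 959941/(5² - 5*5⁴) = 959941/(25 - 5*625) = 959941/(25 - 3125) = 959941/(-3100) = 959941*(-1/3100) = -959941/3100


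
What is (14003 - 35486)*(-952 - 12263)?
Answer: 283897845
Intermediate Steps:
(14003 - 35486)*(-952 - 12263) = -21483*(-13215) = 283897845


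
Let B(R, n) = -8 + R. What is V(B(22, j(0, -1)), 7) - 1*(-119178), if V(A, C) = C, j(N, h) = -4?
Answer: 119185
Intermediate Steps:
V(B(22, j(0, -1)), 7) - 1*(-119178) = 7 - 1*(-119178) = 7 + 119178 = 119185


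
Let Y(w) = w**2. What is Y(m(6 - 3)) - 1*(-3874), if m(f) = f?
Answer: 3883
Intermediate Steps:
Y(m(6 - 3)) - 1*(-3874) = (6 - 3)**2 - 1*(-3874) = 3**2 + 3874 = 9 + 3874 = 3883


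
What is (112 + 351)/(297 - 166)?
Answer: 463/131 ≈ 3.5344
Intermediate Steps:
(112 + 351)/(297 - 166) = 463/131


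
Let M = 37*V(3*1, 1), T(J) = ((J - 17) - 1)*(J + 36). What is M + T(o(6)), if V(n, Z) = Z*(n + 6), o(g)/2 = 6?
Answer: 45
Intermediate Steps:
o(g) = 12 (o(g) = 2*6 = 12)
V(n, Z) = Z*(6 + n)
T(J) = (-18 + J)*(36 + J) (T(J) = ((-17 + J) - 1)*(36 + J) = (-18 + J)*(36 + J))
M = 333 (M = 37*(1*(6 + 3*1)) = 37*(1*(6 + 3)) = 37*(1*9) = 37*9 = 333)
M + T(o(6)) = 333 + (-648 + 12² + 18*12) = 333 + (-648 + 144 + 216) = 333 - 288 = 45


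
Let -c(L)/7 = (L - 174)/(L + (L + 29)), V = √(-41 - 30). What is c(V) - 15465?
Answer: (-30937*√71 + 447267*I)/(-29*I + 2*√71) ≈ -15434.0 - 19.766*I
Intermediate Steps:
V = I*√71 (V = √(-71) = I*√71 ≈ 8.4261*I)
c(L) = -7*(-174 + L)/(29 + 2*L) (c(L) = -7*(L - 174)/(L + (L + 29)) = -7*(-174 + L)/(L + (29 + L)) = -7*(-174 + L)/(29 + 2*L))
c(V) - 15465 = 7*(174 - I*√71)/(29 + 2*(I*√71)) - 15465 = 7*(174 - I*√71)/(29 + 2*I*√71) - 15465 = -15465 + 7*(174 - I*√71)/(29 + 2*I*√71)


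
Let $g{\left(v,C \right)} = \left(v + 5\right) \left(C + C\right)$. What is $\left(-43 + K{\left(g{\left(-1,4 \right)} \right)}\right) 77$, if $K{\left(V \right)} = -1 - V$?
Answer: $-5852$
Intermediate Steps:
$g{\left(v,C \right)} = 2 C \left(5 + v\right)$ ($g{\left(v,C \right)} = \left(5 + v\right) 2 C = 2 C \left(5 + v\right)$)
$\left(-43 + K{\left(g{\left(-1,4 \right)} \right)}\right) 77 = \left(-43 - \left(1 + 2 \cdot 4 \left(5 - 1\right)\right)\right) 77 = \left(-43 - \left(1 + 2 \cdot 4 \cdot 4\right)\right) 77 = \left(-43 - 33\right) 77 = \left(-76\right) 77 = -5852$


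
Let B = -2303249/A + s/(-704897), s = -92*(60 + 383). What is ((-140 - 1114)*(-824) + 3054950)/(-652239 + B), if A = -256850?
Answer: -740188362699034700/118088059577784597 ≈ -6.2681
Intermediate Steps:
s = -40756 (s = -92*443 = -40756)
B = 1634021488953/181052794450 (B = -2303249/(-256850) - 40756/(-704897) = -2303249*(-1/256850) - 40756*(-1/704897) = 2303249/256850 + 40756/704897 = 1634021488953/181052794450 ≈ 9.0251)
((-140 - 1114)*(-824) + 3054950)/(-652239 + B) = ((-140 - 1114)*(-824) + 3054950)/(-652239 + 1634021488953/181052794450) = (-1254*(-824) + 3054950)/(-118088059577784597/181052794450) = (1033296 + 3054950)*(-181052794450/118088059577784597) = 4088246*(-181052794450/118088059577784597) = -740188362699034700/118088059577784597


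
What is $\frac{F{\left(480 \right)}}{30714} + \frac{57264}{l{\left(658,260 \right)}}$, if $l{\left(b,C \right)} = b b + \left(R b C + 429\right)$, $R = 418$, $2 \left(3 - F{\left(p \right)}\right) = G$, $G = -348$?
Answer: $\frac{1610337993}{245523733418} \approx 0.0065588$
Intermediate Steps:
$F{\left(p \right)} = 177$ ($F{\left(p \right)} = 3 - -174 = 3 + 174 = 177$)
$l{\left(b,C \right)} = 429 + b^{2} + 418 C b$ ($l{\left(b,C \right)} = b b + \left(418 b C + 429\right) = b^{2} + \left(418 C b + 429\right) = b^{2} + \left(429 + 418 C b\right) = 429 + b^{2} + 418 C b$)
$\frac{F{\left(480 \right)}}{30714} + \frac{57264}{l{\left(658,260 \right)}} = \frac{177}{30714} + \frac{57264}{429 + 658^{2} + 418 \cdot 260 \cdot 658} = 177 \cdot \frac{1}{30714} + \frac{57264}{429 + 432964 + 71511440} = \frac{59}{10238} + \frac{57264}{71944833} = \frac{59}{10238} + 57264 \cdot \frac{1}{71944833} = \frac{59}{10238} + \frac{19088}{23981611} = \frac{1610337993}{245523733418}$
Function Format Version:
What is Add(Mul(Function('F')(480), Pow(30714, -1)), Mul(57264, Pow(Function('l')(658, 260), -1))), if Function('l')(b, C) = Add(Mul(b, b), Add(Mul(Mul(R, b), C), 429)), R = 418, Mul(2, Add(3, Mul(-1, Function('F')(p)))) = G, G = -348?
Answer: Rational(1610337993, 245523733418) ≈ 0.0065588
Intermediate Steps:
Function('F')(p) = 177 (Function('F')(p) = Add(3, Mul(Rational(-1, 2), -348)) = Add(3, 174) = 177)
Function('l')(b, C) = Add(429, Pow(b, 2), Mul(418, C, b)) (Function('l')(b, C) = Add(Mul(b, b), Add(Mul(Mul(418, b), C), 429)) = Add(Pow(b, 2), Add(Mul(418, C, b), 429)) = Add(Pow(b, 2), Add(429, Mul(418, C, b))) = Add(429, Pow(b, 2), Mul(418, C, b)))
Add(Mul(Function('F')(480), Pow(30714, -1)), Mul(57264, Pow(Function('l')(658, 260), -1))) = Add(Mul(177, Pow(30714, -1)), Mul(57264, Pow(Add(429, Pow(658, 2), Mul(418, 260, 658)), -1))) = Add(Mul(177, Rational(1, 30714)), Mul(57264, Pow(Add(429, 432964, 71511440), -1))) = Add(Rational(59, 10238), Mul(57264, Pow(71944833, -1))) = Add(Rational(59, 10238), Mul(57264, Rational(1, 71944833))) = Add(Rational(59, 10238), Rational(19088, 23981611)) = Rational(1610337993, 245523733418)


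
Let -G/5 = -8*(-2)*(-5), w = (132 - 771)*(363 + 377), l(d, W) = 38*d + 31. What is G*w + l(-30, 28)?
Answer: -189145109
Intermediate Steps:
l(d, W) = 31 + 38*d
w = -472860 (w = -639*740 = -472860)
G = 400 (G = -5*(-8*(-2))*(-5) = -80*(-5) = -5*(-80) = 400)
G*w + l(-30, 28) = 400*(-472860) + (31 + 38*(-30)) = -189144000 + (31 - 1140) = -189144000 - 1109 = -189145109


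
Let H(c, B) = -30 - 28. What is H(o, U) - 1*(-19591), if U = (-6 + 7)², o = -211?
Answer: 19533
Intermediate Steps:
U = 1 (U = 1² = 1)
H(c, B) = -58
H(o, U) - 1*(-19591) = -58 - 1*(-19591) = -58 + 19591 = 19533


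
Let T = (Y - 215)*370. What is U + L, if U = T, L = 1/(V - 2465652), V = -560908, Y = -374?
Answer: -659578220801/3026560 ≈ -2.1793e+5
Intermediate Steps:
T = -217930 (T = (-374 - 215)*370 = -589*370 = -217930)
L = -1/3026560 (L = 1/(-560908 - 2465652) = 1/(-3026560) = -1/3026560 ≈ -3.3041e-7)
U = -217930
U + L = -217930 - 1/3026560 = -659578220801/3026560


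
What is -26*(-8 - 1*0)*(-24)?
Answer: -4992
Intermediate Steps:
-26*(-8 - 1*0)*(-24) = -26*(-8 + 0)*(-24) = -26*(-8)*(-24) = 208*(-24) = -4992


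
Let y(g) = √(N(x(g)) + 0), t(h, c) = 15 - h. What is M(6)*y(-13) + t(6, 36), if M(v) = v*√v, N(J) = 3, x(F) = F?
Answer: 9 + 18*√2 ≈ 34.456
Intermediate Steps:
y(g) = √3 (y(g) = √(3 + 0) = √3)
M(v) = v^(3/2)
M(6)*y(-13) + t(6, 36) = 6^(3/2)*√3 + (15 - 1*6) = (6*√6)*√3 + (15 - 6) = 18*√2 + 9 = 9 + 18*√2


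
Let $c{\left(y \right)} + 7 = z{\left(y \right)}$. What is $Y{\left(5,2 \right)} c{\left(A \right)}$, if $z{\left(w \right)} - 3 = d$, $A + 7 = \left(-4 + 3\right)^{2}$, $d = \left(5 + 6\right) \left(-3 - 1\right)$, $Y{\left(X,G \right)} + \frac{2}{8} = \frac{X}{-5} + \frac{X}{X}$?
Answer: $12$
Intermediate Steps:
$Y{\left(X,G \right)} = \frac{3}{4} - \frac{X}{5}$ ($Y{\left(X,G \right)} = - \frac{1}{4} + \left(\frac{X}{-5} + \frac{X}{X}\right) = - \frac{1}{4} + \left(X \left(- \frac{1}{5}\right) + 1\right) = - \frac{1}{4} - \left(-1 + \frac{X}{5}\right) = \frac{3}{4} - \frac{X}{5}$)
$d = -44$ ($d = 11 \left(-4\right) = -44$)
$A = -6$ ($A = -7 + \left(-4 + 3\right)^{2} = -7 + \left(-1\right)^{2} = -7 + 1 = -6$)
$z{\left(w \right)} = -41$ ($z{\left(w \right)} = 3 - 44 = -41$)
$c{\left(y \right)} = -48$ ($c{\left(y \right)} = -7 - 41 = -48$)
$Y{\left(5,2 \right)} c{\left(A \right)} = \left(\frac{3}{4} - 1\right) \left(-48\right) = \left(- \frac{1}{4}\right) \left(-48\right) = 12$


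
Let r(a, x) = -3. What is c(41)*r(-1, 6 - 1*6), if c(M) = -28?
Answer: 84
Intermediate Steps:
c(41)*r(-1, 6 - 1*6) = -28*(-3) = 84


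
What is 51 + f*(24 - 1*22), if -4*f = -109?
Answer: 211/2 ≈ 105.50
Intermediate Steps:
f = 109/4 (f = -¼*(-109) = 109/4 ≈ 27.250)
51 + f*(24 - 1*22) = 51 + 109*(24 - 1*22)/4 = 51 + 109*(24 - 22)/4 = 51 + (109/4)*2 = 51 + 109/2 = 211/2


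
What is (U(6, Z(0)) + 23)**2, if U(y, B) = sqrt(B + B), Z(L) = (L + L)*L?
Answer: 529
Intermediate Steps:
Z(L) = 2*L**2 (Z(L) = (2*L)*L = 2*L**2)
U(y, B) = sqrt(2)*sqrt(B) (U(y, B) = sqrt(2*B) = sqrt(2)*sqrt(B))
(U(6, Z(0)) + 23)**2 = (sqrt(2)*sqrt(2*0**2) + 23)**2 = (sqrt(2)*sqrt(2*0) + 23)**2 = (sqrt(2)*sqrt(0) + 23)**2 = (sqrt(2)*0 + 23)**2 = (0 + 23)**2 = 23**2 = 529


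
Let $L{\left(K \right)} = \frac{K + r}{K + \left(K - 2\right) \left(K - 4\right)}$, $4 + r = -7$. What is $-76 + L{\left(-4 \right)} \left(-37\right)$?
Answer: $- \frac{2789}{44} \approx -63.386$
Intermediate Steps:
$r = -11$ ($r = -4 - 7 = -11$)
$L{\left(K \right)} = \frac{-11 + K}{K + \left(-4 + K\right) \left(-2 + K\right)}$ ($L{\left(K \right)} = \frac{K - 11}{K + \left(K - 2\right) \left(K - 4\right)} = \frac{-11 + K}{K + \left(-2 + K\right) \left(-4 + K\right)} = \frac{-11 + K}{K + \left(-4 + K\right) \left(-2 + K\right)}$)
$-76 + L{\left(-4 \right)} \left(-37\right) = -76 + \frac{-11 - 4}{8 + \left(-4\right)^{2} - -20} \left(-37\right) = -76 + \frac{1}{8 + 16 + 20} \left(-15\right) \left(-37\right) = -76 + \frac{1}{44} \left(-15\right) \left(-37\right) = -76 - - \frac{555}{44} = -76 + \frac{555}{44} = - \frac{2789}{44}$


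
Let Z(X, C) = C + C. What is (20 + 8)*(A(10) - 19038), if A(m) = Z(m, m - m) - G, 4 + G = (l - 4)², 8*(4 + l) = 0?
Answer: -534744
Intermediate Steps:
l = -4 (l = -4 + (⅛)*0 = -4 + 0 = -4)
G = 60 (G = -4 + (-4 - 4)² = -4 + (-8)² = -4 + 64 = 60)
Z(X, C) = 2*C
A(m) = -60 (A(m) = 2*(m - m) - 1*60 = 2*0 - 60 = 0 - 60 = -60)
(20 + 8)*(A(10) - 19038) = (20 + 8)*(-60 - 19038) = 28*(-19098) = -534744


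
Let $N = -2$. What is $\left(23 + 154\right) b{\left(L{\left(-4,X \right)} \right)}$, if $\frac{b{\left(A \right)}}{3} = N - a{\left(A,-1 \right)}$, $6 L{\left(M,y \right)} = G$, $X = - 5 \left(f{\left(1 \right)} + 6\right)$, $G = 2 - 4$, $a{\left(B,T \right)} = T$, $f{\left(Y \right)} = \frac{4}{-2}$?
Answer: $-531$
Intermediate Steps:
$f{\left(Y \right)} = -2$ ($f{\left(Y \right)} = 4 \left(- \frac{1}{2}\right) = -2$)
$G = -2$
$X = -20$ ($X = - 5 \left(-2 + 6\right) = \left(-5\right) 4 = -20$)
$L{\left(M,y \right)} = - \frac{1}{3}$ ($L{\left(M,y \right)} = \frac{1}{6} \left(-2\right) = - \frac{1}{3}$)
$b{\left(A \right)} = -3$ ($b{\left(A \right)} = 3 \left(-2 - -1\right) = 3 \left(-2 + 1\right) = 3 \left(-1\right) = -3$)
$\left(23 + 154\right) b{\left(L{\left(-4,X \right)} \right)} = \left(23 + 154\right) \left(-3\right) = 177 \left(-3\right) = -531$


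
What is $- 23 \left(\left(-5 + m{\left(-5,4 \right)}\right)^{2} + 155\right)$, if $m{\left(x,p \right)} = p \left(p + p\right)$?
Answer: $-20332$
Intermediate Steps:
$m{\left(x,p \right)} = 2 p^{2}$ ($m{\left(x,p \right)} = p 2 p = 2 p^{2}$)
$- 23 \left(\left(-5 + m{\left(-5,4 \right)}\right)^{2} + 155\right) = - 23 \left(\left(-5 + 2 \cdot 4^{2}\right)^{2} + 155\right) = - 23 \left(\left(-5 + 2 \cdot 16\right)^{2} + 155\right) = - 23 \left(\left(-5 + 32\right)^{2} + 155\right) = - 23 \left(27^{2} + 155\right) = - 23 \left(729 + 155\right) = \left(-23\right) 884 = -20332$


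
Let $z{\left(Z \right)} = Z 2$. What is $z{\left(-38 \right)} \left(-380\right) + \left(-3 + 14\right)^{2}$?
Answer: $29001$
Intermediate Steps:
$z{\left(Z \right)} = 2 Z$
$z{\left(-38 \right)} \left(-380\right) + \left(-3 + 14\right)^{2} = 2 \left(-38\right) \left(-380\right) + \left(-3 + 14\right)^{2} = \left(-76\right) \left(-380\right) + 11^{2} = 28880 + 121 = 29001$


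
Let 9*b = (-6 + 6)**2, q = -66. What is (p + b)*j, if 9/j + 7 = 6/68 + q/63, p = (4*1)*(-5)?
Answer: 128520/5683 ≈ 22.615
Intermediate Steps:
p = -20 (p = 4*(-5) = -20)
j = -6426/5683 (j = 9/(-7 + (6/68 - 66/63)) = 9/(-7 + (6*(1/68) - 66*1/63)) = 9/(-7 + (3/34 - 22/21)) = 9/(-7 - 685/714) = 9/(-5683/714) = 9*(-714/5683) = -6426/5683 ≈ -1.1307)
b = 0 (b = (-6 + 6)**2/9 = (1/9)*0**2 = (1/9)*0 = 0)
(p + b)*j = (-20 + 0)*(-6426/5683) = -20*(-6426/5683) = 128520/5683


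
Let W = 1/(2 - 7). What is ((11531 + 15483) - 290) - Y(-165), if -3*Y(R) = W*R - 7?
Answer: 80198/3 ≈ 26733.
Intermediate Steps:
W = -1/5 (W = 1/(-5) = -1/5 ≈ -0.20000)
Y(R) = 7/3 + R/15 (Y(R) = -(-R/5 - 7)/3 = -(-7 - R/5)/3 = 7/3 + R/15)
((11531 + 15483) - 290) - Y(-165) = ((11531 + 15483) - 290) - (7/3 + (1/15)*(-165)) = (27014 - 290) - (7/3 - 11) = 26724 - 1*(-26/3) = 26724 + 26/3 = 80198/3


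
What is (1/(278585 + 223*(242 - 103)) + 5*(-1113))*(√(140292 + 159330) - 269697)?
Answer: 154880139403271/103194 - 1722823829*√299622/309582 ≈ 1.4978e+9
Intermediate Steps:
(1/(278585 + 223*(242 - 103)) + 5*(-1113))*(√(140292 + 159330) - 269697) = (1/(278585 + 223*139) - 5565)*(√299622 - 269697) = (1/(278585 + 30997) - 5565)*(-269697 + √299622) = (1/309582 - 5565)*(-269697 + √299622) = -1722823829*(-269697 + √299622)/309582 = 154880139403271/103194 - 1722823829*√299622/309582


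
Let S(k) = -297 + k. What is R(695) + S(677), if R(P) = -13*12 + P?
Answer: 919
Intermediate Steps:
R(P) = -156 + P
R(695) + S(677) = (-156 + 695) + (-297 + 677) = 539 + 380 = 919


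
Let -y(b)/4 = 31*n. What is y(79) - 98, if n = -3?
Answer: 274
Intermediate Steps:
y(b) = 372 (y(b) = -124*(-3) = -4*(-93) = 372)
y(79) - 98 = 372 - 98 = 274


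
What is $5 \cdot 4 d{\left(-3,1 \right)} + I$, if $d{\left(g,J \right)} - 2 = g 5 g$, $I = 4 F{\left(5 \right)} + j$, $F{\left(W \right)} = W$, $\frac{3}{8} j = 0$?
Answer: $960$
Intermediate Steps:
$j = 0$ ($j = \frac{8}{3} \cdot 0 = 0$)
$I = 20$ ($I = 4 \cdot 5 + 0 = 20 + 0 = 20$)
$d{\left(g,J \right)} = 2 + 5 g^{2}$ ($d{\left(g,J \right)} = 2 + g 5 g = 2 + 5 g g = 2 + 5 g^{2}$)
$5 \cdot 4 d{\left(-3,1 \right)} + I = 5 \cdot 4 \left(2 + 5 \left(-3\right)^{2}\right) + 20 = 20 \left(2 + 5 \cdot 9\right) + 20 = 20 \left(2 + 45\right) + 20 = 20 \cdot 47 + 20 = 940 + 20 = 960$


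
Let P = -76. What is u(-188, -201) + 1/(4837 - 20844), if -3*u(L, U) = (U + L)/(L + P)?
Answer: -6227515/12677544 ≈ -0.49122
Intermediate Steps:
u(L, U) = -(L + U)/(3*(-76 + L)) (u(L, U) = -(U + L)/(3*(L - 76)) = -(L + U)/(3*(-76 + L)))
u(-188, -201) + 1/(4837 - 20844) = (-1*(-188) - 1*(-201))/(3*(-76 - 188)) + 1/(4837 - 20844) = (⅓)*(188 + 201)/(-264) + 1/(-16007) = (⅓)*(-1/264)*389 - 1/16007 = -389/792 - 1/16007 = -6227515/12677544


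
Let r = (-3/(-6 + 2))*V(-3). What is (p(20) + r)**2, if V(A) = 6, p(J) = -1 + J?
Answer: 2209/4 ≈ 552.25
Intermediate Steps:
r = 9/2 (r = -3/(-6 + 2)*6 = -3/(-4)*6 = -3*(-1/4)*6 = (3/4)*6 = 9/2 ≈ 4.5000)
(p(20) + r)**2 = ((-1 + 20) + 9/2)**2 = (19 + 9/2)**2 = (47/2)**2 = 2209/4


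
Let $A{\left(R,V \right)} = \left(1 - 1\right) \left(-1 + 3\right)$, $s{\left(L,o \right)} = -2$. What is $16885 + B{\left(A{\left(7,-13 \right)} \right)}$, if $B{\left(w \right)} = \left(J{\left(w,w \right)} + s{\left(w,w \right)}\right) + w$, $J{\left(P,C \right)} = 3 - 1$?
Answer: $16885$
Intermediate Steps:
$J{\left(P,C \right)} = 2$ ($J{\left(P,C \right)} = 3 - 1 = 2$)
$A{\left(R,V \right)} = 0$ ($A{\left(R,V \right)} = 0 \cdot 2 = 0$)
$B{\left(w \right)} = w$ ($B{\left(w \right)} = \left(2 - 2\right) + w = 0 + w = w$)
$16885 + B{\left(A{\left(7,-13 \right)} \right)} = 16885 + 0 = 16885$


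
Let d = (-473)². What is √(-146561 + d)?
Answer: 4*√4823 ≈ 277.79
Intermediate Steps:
d = 223729
√(-146561 + d) = √(-146561 + 223729) = √77168 = 4*√4823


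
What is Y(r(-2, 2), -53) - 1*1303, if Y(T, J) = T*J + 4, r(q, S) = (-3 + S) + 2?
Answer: -1352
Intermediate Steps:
r(q, S) = -1 + S
Y(T, J) = 4 + J*T (Y(T, J) = J*T + 4 = 4 + J*T)
Y(r(-2, 2), -53) - 1*1303 = (4 - 53*(-1 + 2)) - 1*1303 = (4 - 53*1) - 1303 = (4 - 53) - 1303 = -49 - 1303 = -1352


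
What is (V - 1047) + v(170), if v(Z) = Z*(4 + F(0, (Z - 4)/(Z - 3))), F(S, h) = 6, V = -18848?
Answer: -18195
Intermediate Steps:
v(Z) = 10*Z (v(Z) = Z*(4 + 6) = Z*10 = 10*Z)
(V - 1047) + v(170) = (-18848 - 1047) + 10*170 = -19895 + 1700 = -18195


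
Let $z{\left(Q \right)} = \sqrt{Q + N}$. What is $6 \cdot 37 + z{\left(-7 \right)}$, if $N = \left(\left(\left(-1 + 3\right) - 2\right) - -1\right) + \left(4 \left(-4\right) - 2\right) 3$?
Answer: $222 + 2 i \sqrt{15} \approx 222.0 + 7.746 i$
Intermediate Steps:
$N = -53$ ($N = \left(\left(2 - 2\right) + 1\right) + \left(-16 - 2\right) 3 = \left(0 + 1\right) - 54 = 1 - 54 = -53$)
$z{\left(Q \right)} = \sqrt{-53 + Q}$ ($z{\left(Q \right)} = \sqrt{Q - 53} = \sqrt{-53 + Q}$)
$6 \cdot 37 + z{\left(-7 \right)} = 6 \cdot 37 + \sqrt{-53 - 7} = 222 + \sqrt{-60} = 222 + 2 i \sqrt{15}$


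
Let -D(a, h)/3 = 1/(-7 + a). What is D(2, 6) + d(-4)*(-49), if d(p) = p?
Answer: 983/5 ≈ 196.60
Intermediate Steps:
D(a, h) = -3/(-7 + a)
D(2, 6) + d(-4)*(-49) = -3/(-7 + 2) - 4*(-49) = -3/(-5) + 196 = -3*(-⅕) + 196 = ⅗ + 196 = 983/5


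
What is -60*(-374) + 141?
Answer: 22581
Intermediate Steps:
-60*(-374) + 141 = 22440 + 141 = 22581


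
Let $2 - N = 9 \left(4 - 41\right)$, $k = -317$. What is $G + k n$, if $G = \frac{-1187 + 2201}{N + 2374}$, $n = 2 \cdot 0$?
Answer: $\frac{338}{903} \approx 0.37431$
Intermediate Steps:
$n = 0$
$N = 335$ ($N = 2 - 9 \left(4 - 41\right) = 2 - 9 \left(-37\right) = 2 - -333 = 2 + 333 = 335$)
$G = \frac{338}{903}$ ($G = \frac{-1187 + 2201}{335 + 2374} = \frac{1014}{2709} = 1014 \cdot \frac{1}{2709} = \frac{338}{903} \approx 0.37431$)
$G + k n = \frac{338}{903} - 0 = \frac{338}{903} + 0 = \frac{338}{903}$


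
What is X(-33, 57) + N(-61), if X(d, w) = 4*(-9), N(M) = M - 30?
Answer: -127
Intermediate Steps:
N(M) = -30 + M
X(d, w) = -36
X(-33, 57) + N(-61) = -36 + (-30 - 61) = -36 - 91 = -127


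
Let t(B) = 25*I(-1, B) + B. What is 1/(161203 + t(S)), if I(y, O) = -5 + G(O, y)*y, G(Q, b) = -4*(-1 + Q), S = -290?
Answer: 1/131688 ≈ 7.5937e-6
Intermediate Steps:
G(Q, b) = 4 - 4*Q
I(y, O) = -5 + y*(4 - 4*O) (I(y, O) = -5 + (4 - 4*O)*y = -5 + y*(4 - 4*O))
t(B) = -225 + 101*B (t(B) = 25*(-5 - 4*(-1)*(-1 + B)) + B = 25*(-5 + (-4 + 4*B)) + B = 25*(-9 + 4*B) + B = (-225 + 100*B) + B = -225 + 101*B)
1/(161203 + t(S)) = 1/(161203 + (-225 + 101*(-290))) = 1/(161203 + (-225 - 29290)) = 1/(161203 - 29515) = 1/131688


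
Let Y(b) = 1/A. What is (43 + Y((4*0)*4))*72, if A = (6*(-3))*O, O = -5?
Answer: 15484/5 ≈ 3096.8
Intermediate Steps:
A = 90 (A = (6*(-3))*(-5) = -18*(-5) = 90)
Y(b) = 1/90
(43 + Y((4*0)*4))*72 = (43 + 1/90)*72 = (3871/90)*72 = 15484/5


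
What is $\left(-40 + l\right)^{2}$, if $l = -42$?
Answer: $6724$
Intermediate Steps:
$\left(-40 + l\right)^{2} = \left(-40 - 42\right)^{2} = \left(-82\right)^{2} = 6724$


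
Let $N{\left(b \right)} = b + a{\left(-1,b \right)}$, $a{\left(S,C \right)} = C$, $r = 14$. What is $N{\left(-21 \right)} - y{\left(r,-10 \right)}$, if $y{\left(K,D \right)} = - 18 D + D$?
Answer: $-212$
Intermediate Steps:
$y{\left(K,D \right)} = - 17 D$
$N{\left(b \right)} = 2 b$ ($N{\left(b \right)} = b + b = 2 b$)
$N{\left(-21 \right)} - y{\left(r,-10 \right)} = 2 \left(-21\right) - \left(-17\right) \left(-10\right) = -42 - 170 = -212$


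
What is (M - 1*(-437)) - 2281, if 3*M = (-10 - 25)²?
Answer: -4307/3 ≈ -1435.7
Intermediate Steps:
M = 1225/3 (M = (-10 - 25)²/3 = (⅓)*(-35)² = (⅓)*1225 = 1225/3 ≈ 408.33)
(M - 1*(-437)) - 2281 = (1225/3 - 1*(-437)) - 2281 = (1225/3 + 437) - 2281 = 2536/3 - 2281 = -4307/3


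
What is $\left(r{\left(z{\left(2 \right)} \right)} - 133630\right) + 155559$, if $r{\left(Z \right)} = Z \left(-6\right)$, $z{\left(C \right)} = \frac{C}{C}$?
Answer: $21923$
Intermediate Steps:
$z{\left(C \right)} = 1$
$r{\left(Z \right)} = - 6 Z$
$\left(r{\left(z{\left(2 \right)} \right)} - 133630\right) + 155559 = \left(\left(-6\right) 1 - 133630\right) + 155559 = \left(-6 - 133630\right) + 155559 = -133636 + 155559 = 21923$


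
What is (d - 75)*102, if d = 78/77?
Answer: -581094/77 ≈ -7546.7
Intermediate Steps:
d = 78/77 (d = 78*(1/77) = 78/77 ≈ 1.0130)
(d - 75)*102 = (78/77 - 75)*102 = -5697/77*102 = -581094/77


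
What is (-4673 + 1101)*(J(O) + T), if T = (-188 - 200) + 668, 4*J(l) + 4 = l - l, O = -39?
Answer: -996588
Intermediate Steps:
J(l) = -1 (J(l) = -1 + (l - l)/4 = -1 + (¼)*0 = -1 + 0 = -1)
T = 280 (T = -388 + 668 = 280)
(-4673 + 1101)*(J(O) + T) = (-4673 + 1101)*(-1 + 280) = -3572*279 = -996588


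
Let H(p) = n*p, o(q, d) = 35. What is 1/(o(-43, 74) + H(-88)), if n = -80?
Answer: 1/7075 ≈ 0.00014134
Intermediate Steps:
H(p) = -80*p
1/(o(-43, 74) + H(-88)) = 1/(35 - 80*(-88)) = 1/(35 + 7040) = 1/7075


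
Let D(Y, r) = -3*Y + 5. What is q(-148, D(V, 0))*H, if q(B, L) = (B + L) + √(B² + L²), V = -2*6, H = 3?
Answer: -321 + 3*√23585 ≈ 139.72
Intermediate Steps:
V = -12
D(Y, r) = 5 - 3*Y
q(B, L) = B + L + √(B² + L²)
q(-148, D(V, 0))*H = (-148 + (5 - 3*(-12)) + √((-148)² + (5 - 3*(-12))²))*3 = (-148 + (5 + 36) + √(21904 + (5 + 36)²))*3 = (-148 + 41 + √(21904 + 41²))*3 = (-148 + 41 + √(21904 + 1681))*3 = (-148 + 41 + √23585)*3 = (-107 + √23585)*3 = -321 + 3*√23585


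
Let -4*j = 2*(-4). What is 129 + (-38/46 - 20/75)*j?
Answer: 43751/345 ≈ 126.81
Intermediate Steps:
j = 2 (j = -(-4)/2 = -1/4*(-8) = 2)
129 + (-38/46 - 20/75)*j = 129 + (-38/46 - 20/75)*2 = 129 + (-38*1/46 - 20*1/75)*2 = 129 + (-19/23 - 4/15)*2 = 129 - 377/345*2 = 129 - 754/345 = 43751/345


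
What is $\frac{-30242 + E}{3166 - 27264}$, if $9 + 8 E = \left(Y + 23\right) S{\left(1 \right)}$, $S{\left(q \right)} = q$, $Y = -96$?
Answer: $\frac{121009}{96392} \approx 1.2554$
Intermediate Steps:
$E = - \frac{41}{4}$ ($E = - \frac{9}{8} + \frac{\left(-96 + 23\right) 1}{8} = - \frac{9}{8} + \frac{\left(-73\right) 1}{8} = - \frac{9}{8} + \frac{1}{8} \left(-73\right) = - \frac{9}{8} - \frac{73}{8} = - \frac{41}{4} \approx -10.25$)
$\frac{-30242 + E}{3166 - 27264} = \frac{-30242 - \frac{41}{4}}{3166 - 27264} = - \frac{121009}{4 \left(-24098\right)} = \left(- \frac{121009}{4}\right) \left(- \frac{1}{24098}\right) = \frac{121009}{96392}$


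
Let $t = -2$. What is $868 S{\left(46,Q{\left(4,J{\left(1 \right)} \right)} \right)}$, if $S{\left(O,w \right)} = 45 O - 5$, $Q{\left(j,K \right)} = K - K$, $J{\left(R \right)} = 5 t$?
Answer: $1792420$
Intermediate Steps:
$J{\left(R \right)} = -10$ ($J{\left(R \right)} = 5 \left(-2\right) = -10$)
$Q{\left(j,K \right)} = 0$
$S{\left(O,w \right)} = -5 + 45 O$
$868 S{\left(46,Q{\left(4,J{\left(1 \right)} \right)} \right)} = 868 \left(-5 + 45 \cdot 46\right) = 868 \left(-5 + 2070\right) = 868 \cdot 2065 = 1792420$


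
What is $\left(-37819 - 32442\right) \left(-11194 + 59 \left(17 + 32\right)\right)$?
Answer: $583377083$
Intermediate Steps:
$\left(-37819 - 32442\right) \left(-11194 + 59 \left(17 + 32\right)\right) = - 70261 \left(-11194 + 59 \cdot 49\right) = - 70261 \left(-11194 + 2891\right) = \left(-70261\right) \left(-8303\right) = 583377083$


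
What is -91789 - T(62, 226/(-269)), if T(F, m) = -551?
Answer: -91238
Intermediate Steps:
-91789 - T(62, 226/(-269)) = -91789 - 1*(-551) = -91789 + 551 = -91238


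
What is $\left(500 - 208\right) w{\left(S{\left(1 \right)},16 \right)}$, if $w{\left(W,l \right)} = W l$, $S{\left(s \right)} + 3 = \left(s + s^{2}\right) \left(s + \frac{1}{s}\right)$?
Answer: $4672$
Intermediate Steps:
$S{\left(s \right)} = -3 + \left(s + \frac{1}{s}\right) \left(s + s^{2}\right)$ ($S{\left(s \right)} = -3 + \left(s + s^{2}\right) \left(s + \frac{1}{s}\right) = -3 + \left(s + \frac{1}{s}\right) \left(s + s^{2}\right)$)
$\left(500 - 208\right) w{\left(S{\left(1 \right)},16 \right)} = \left(500 - 208\right) \left(-2 + 1 + 1^{2} + 1^{3}\right) 16 = 292 \left(-2 + 1 + 1 + 1\right) 16 = 292 \cdot 1 \cdot 16 = 292 \cdot 16 = 4672$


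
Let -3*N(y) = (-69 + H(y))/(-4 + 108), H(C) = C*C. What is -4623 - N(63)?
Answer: -9221/2 ≈ -4610.5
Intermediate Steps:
H(C) = C²
N(y) = 23/104 - y²/312 (N(y) = -(-69 + y²)/(3*(-4 + 108)) = -(-69 + y²)/(3*104) = -(-69/104 + y²/104)/3 = 23/104 - y²/312)
-4623 - N(63) = -4623 - (23/104 - 1/312*63²) = -4623 - (23/104 - 1/312*3969) = -4623 - (23/104 - 1323/104) = -4623 - 1*(-25/2) = -4623 + 25/2 = -9221/2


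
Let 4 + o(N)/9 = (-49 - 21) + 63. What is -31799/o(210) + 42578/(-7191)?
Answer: 24939043/79101 ≈ 315.28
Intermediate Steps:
o(N) = -99 (o(N) = -36 + 9*((-49 - 21) + 63) = -36 + 9*(-70 + 63) = -36 + 9*(-7) = -36 - 63 = -99)
-31799/o(210) + 42578/(-7191) = -31799/(-99) + 42578/(-7191) = -31799*(-1/99) + 42578*(-1/7191) = 31799/99 - 42578/7191 = 24939043/79101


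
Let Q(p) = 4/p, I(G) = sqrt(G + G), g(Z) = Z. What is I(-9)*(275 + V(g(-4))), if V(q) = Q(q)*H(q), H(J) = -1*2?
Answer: 831*I*sqrt(2) ≈ 1175.2*I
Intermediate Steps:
I(G) = sqrt(2)*sqrt(G) (I(G) = sqrt(2*G) = sqrt(2)*sqrt(G))
H(J) = -2
V(q) = -8/q (V(q) = (4/q)*(-2) = -8/q)
I(-9)*(275 + V(g(-4))) = (sqrt(2)*sqrt(-9))*(275 - 8/(-4)) = (sqrt(2)*(3*I))*(275 - 8*(-1/4)) = (3*I*sqrt(2))*(275 + 2) = (3*I*sqrt(2))*277 = 831*I*sqrt(2)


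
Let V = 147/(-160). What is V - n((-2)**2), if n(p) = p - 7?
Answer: 333/160 ≈ 2.0812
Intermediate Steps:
V = -147/160 (V = 147*(-1/160) = -147/160 ≈ -0.91875)
n(p) = -7 + p
V - n((-2)**2) = -147/160 - (-7 + (-2)**2) = -147/160 - (-7 + 4) = -147/160 - 1*(-3) = -147/160 + 3 = 333/160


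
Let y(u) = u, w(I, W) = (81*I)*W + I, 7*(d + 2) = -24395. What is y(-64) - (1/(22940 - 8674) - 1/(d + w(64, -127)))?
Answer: -604231742041/9441110406 ≈ -64.000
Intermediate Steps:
d = -3487 (d = -2 + (⅐)*(-24395) = -2 - 3485 = -3487)
w(I, W) = I + 81*I*W (w(I, W) = 81*I*W + I = I + 81*I*W)
y(-64) - (1/(22940 - 8674) - 1/(d + w(64, -127))) = -64 - (1/(22940 - 8674) - 1/(-3487 + 64*(1 + 81*(-127)))) = -64 - (1/14266 - 1/(-3487 + 64*(1 - 10287))) = -64 - (1/14266 - 1/(-3487 + 64*(-10286))) = -64 - (1/14266 - 1/(-3487 - 658304)) = -64 - (1/14266 - 1/(-661791)) = -64 - (1/14266 - 1*(-1/661791)) = -64 - (1/14266 + 1/661791) = -64 - 1*676057/9441110406 = -64 - 676057/9441110406 = -604231742041/9441110406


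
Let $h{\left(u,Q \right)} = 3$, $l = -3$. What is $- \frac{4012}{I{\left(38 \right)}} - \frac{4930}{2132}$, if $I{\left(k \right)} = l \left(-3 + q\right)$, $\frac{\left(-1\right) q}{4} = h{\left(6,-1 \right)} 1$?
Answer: $- \frac{4387717}{47970} \approx -91.468$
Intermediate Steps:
$q = -12$ ($q = - 4 \cdot 3 \cdot 1 = \left(-4\right) 3 = -12$)
$I{\left(k \right)} = 45$ ($I{\left(k \right)} = - 3 \left(-3 - 12\right) = \left(-3\right) \left(-15\right) = 45$)
$- \frac{4012}{I{\left(38 \right)}} - \frac{4930}{2132} = - \frac{4012}{45} - \frac{4930}{2132} = \left(-4012\right) \frac{1}{45} - \frac{2465}{1066} = - \frac{4012}{45} - \frac{2465}{1066} = - \frac{4387717}{47970}$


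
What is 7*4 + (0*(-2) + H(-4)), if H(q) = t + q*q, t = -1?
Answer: 43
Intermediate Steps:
H(q) = -1 + q² (H(q) = -1 + q*q = -1 + q²)
7*4 + (0*(-2) + H(-4)) = 7*4 + (0*(-2) + (-1 + (-4)²)) = 28 + (0 + (-1 + 16)) = 28 + (0 + 15) = 28 + 15 = 43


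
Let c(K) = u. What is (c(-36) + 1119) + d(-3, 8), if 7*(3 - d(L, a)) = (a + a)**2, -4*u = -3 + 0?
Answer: 30413/28 ≈ 1086.2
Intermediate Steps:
u = 3/4 (u = -(-3 + 0)/4 = -1/4*(-3) = 3/4 ≈ 0.75000)
c(K) = 3/4
d(L, a) = 3 - 4*a**2/7 (d(L, a) = 3 - (a + a)**2/7 = 3 - 4*a**2/7)
(c(-36) + 1119) + d(-3, 8) = (3/4 + 1119) + (3 - 4/7*8**2) = 4479/4 + (3 - 4/7*64) = 4479/4 + (3 - 256/7) = 4479/4 - 235/7 = 30413/28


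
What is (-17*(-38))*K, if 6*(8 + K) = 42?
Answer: -646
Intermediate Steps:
K = -1 (K = -8 + (⅙)*42 = -8 + 7 = -1)
(-17*(-38))*K = -17*(-38)*(-1) = 646*(-1) = -646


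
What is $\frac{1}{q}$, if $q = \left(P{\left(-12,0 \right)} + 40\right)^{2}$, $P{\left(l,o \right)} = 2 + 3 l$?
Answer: $\frac{1}{36} \approx 0.027778$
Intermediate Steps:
$q = 36$ ($q = \left(\left(2 + 3 \left(-12\right)\right) + 40\right)^{2} = \left(\left(2 - 36\right) + 40\right)^{2} = \left(-34 + 40\right)^{2} = 6^{2} = 36$)
$\frac{1}{q} = \frac{1}{36}$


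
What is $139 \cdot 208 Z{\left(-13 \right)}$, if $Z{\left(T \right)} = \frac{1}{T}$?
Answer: $-2224$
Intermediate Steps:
$139 \cdot 208 Z{\left(-13 \right)} = \frac{139 \cdot 208}{-13} = 28912 \left(- \frac{1}{13}\right) = -2224$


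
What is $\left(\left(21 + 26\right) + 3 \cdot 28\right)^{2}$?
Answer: $17161$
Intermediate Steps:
$\left(\left(21 + 26\right) + 3 \cdot 28\right)^{2} = \left(47 + 84\right)^{2} = 131^{2} = 17161$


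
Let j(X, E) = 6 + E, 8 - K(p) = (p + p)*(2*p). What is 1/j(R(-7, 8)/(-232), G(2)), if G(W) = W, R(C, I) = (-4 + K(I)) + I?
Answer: ⅛ ≈ 0.12500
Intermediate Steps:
K(p) = 8 - 4*p² (K(p) = 8 - (p + p)*2*p = 8 - 2*p*2*p = 8 - 4*p²)
R(C, I) = 4 + I - 4*I² (R(C, I) = (-4 + (8 - 4*I²)) + I = (4 - 4*I²) + I = 4 + I - 4*I²)
1/j(R(-7, 8)/(-232), G(2)) = 1/(6 + 2) = 1/8 = ⅛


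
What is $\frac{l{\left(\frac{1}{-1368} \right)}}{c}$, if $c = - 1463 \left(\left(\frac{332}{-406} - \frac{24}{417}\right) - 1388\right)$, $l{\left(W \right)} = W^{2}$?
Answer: $\frac{4031}{15328249811512704} \approx 2.6298 \cdot 10^{-13}$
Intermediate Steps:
$c = \frac{8190687846}{4031}$ ($c = - 1463 \left(\left(332 \left(- \frac{1}{406}\right) - \frac{8}{139}\right) - 1388\right) = - 1463 \left(\left(- \frac{166}{203} - \frac{8}{139}\right) - 1388\right) = - 1463 \left(- \frac{24698}{28217} - 1388\right) = \left(-1463\right) \left(- \frac{39189894}{28217}\right) = \frac{8190687846}{4031} \approx 2.0319 \cdot 10^{6}$)
$\frac{l{\left(\frac{1}{-1368} \right)}}{c} = \frac{\left(\frac{1}{-1368}\right)^{2}}{\frac{8190687846}{4031}} = \left(- \frac{1}{1368}\right)^{2} \cdot \frac{4031}{8190687846} = \frac{1}{1871424} \cdot \frac{4031}{8190687846} = \frac{4031}{15328249811512704}$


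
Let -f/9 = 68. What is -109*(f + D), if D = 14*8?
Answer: 54500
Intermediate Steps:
f = -612 (f = -9*68 = -612)
D = 112
-109*(f + D) = -109*(-612 + 112) = -109*(-500) = 54500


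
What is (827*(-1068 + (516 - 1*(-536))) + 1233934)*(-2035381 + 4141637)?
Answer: 2571110911712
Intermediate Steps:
(827*(-1068 + (516 - 1*(-536))) + 1233934)*(-2035381 + 4141637) = (827*(-1068 + (516 + 536)) + 1233934)*2106256 = (827*(-1068 + 1052) + 1233934)*2106256 = (827*(-16) + 1233934)*2106256 = (-13232 + 1233934)*2106256 = 1220702*2106256 = 2571110911712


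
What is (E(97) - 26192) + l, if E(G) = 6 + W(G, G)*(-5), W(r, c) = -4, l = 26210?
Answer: 44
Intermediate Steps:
E(G) = 26 (E(G) = 6 - 4*(-5) = 6 + 20 = 26)
(E(97) - 26192) + l = (26 - 26192) + 26210 = -26166 + 26210 = 44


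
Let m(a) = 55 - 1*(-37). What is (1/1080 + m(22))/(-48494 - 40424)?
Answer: -99361/96031440 ≈ -0.0010347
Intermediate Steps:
m(a) = 92 (m(a) = 55 + 37 = 92)
(1/1080 + m(22))/(-48494 - 40424) = (1/1080 + 92)/(-48494 - 40424) = (1/1080 + 92)/(-88918) = (99361/1080)*(-1/88918) = -99361/96031440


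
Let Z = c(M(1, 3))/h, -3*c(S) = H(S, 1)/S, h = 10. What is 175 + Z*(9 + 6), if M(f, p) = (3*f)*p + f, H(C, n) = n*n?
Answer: 3499/20 ≈ 174.95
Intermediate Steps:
H(C, n) = n**2
M(f, p) = f + 3*f*p (M(f, p) = 3*f*p + f = f + 3*f*p)
c(S) = -1/(3*S) (c(S) = -1**2/(3*S) = -1/(3*S))
Z = -1/300 (Z = -1/(3*(1 + 3*3))/10 = -1/(3*(1 + 9))*(1/10) = -1/(3*(1*10))*(1/10) = -1/3/10*(1/10) = -1/3*1/10*(1/10) = -1/30*1/10 = -1/300 ≈ -0.0033333)
175 + Z*(9 + 6) = 175 - (9 + 6)/300 = 175 - 1/300*15 = 175 - 1/20 = 3499/20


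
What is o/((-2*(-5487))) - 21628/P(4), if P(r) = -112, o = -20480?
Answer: 29381489/153636 ≈ 191.24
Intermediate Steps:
o/((-2*(-5487))) - 21628/P(4) = -20480/((-2*(-5487))) - 21628/(-112) = -20480/10974 - 21628*(-1/112) = -20480*1/10974 + 5407/28 = -10240/5487 + 5407/28 = 29381489/153636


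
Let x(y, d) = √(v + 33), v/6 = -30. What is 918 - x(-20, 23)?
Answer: 918 - 7*I*√3 ≈ 918.0 - 12.124*I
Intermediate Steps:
v = -180 (v = 6*(-30) = -180)
x(y, d) = 7*I*√3 (x(y, d) = √(-180 + 33) = √(-147) = 7*I*√3)
918 - x(-20, 23) = 918 - 7*I*√3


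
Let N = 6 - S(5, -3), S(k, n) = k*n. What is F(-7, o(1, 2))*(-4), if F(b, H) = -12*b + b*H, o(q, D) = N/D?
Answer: -42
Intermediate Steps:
N = 21 (N = 6 - 5*(-3) = 6 - 1*(-15) = 6 + 15 = 21)
o(q, D) = 21/D
F(b, H) = -12*b + H*b
F(-7, o(1, 2))*(-4) = -7*(-12 + 21/2)*(-4) = -7*(-3/2)*(-4) = (21/2)*(-4) = -42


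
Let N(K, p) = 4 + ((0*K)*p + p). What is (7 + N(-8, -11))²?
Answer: 0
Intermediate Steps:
N(K, p) = 4 + p (N(K, p) = 4 + (0*p + p) = 4 + (0 + p) = 4 + p)
(7 + N(-8, -11))² = (7 + (4 - 11))² = (7 - 7)² = 0² = 0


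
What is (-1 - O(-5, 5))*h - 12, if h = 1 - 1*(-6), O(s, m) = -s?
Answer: -54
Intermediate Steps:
h = 7 (h = 1 + 6 = 7)
(-1 - O(-5, 5))*h - 12 = (-1 - (-1)*(-5))*7 - 12 = (-1 - 1*5)*7 - 12 = (-1 - 5)*7 - 12 = -6*7 - 12 = -42 - 12 = -54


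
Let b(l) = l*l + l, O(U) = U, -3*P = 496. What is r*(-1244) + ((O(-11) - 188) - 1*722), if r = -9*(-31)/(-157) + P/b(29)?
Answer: 312671479/204885 ≈ 1526.1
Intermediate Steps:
P = -496/3 (P = -1/3*496 = -496/3 ≈ -165.33)
b(l) = l + l**2 (b(l) = l**2 + l = l + l**2)
r = -403031/204885 (r = -9*(-31)/(-157) - 496*1/(29*(1 + 29))/3 = 279*(-1/157) - 496/(3*(29*30)) = -279/157 - 496/3/870 = -279/157 - 496/3*1/870 = -279/157 - 248/1305 = -403031/204885 ≈ -1.9671)
r*(-1244) + ((O(-11) - 188) - 1*722) = -403031/204885*(-1244) + ((-11 - 188) - 1*722) = 501370564/204885 + (-199 - 722) = 501370564/204885 - 921 = 312671479/204885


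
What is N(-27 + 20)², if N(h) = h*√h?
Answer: -343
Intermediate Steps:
N(h) = h^(3/2)
N(-27 + 20)² = ((-27 + 20)^(3/2))² = ((-7)^(3/2))² = (-7*I*√7)² = -343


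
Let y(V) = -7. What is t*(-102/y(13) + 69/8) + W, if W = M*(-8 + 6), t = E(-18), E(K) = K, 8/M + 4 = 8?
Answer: -11803/28 ≈ -421.54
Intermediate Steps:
M = 2 (M = 8/(-4 + 8) = 8/4 = 8*(¼) = 2)
t = -18
W = -4 (W = 2*(-8 + 6) = 2*(-2) = -4)
t*(-102/y(13) + 69/8) + W = -18*(-102/(-7) + 69/8) - 4 = -18*(-102*(-⅐) + 69*(⅛)) - 4 = -18*(102/7 + 69/8) - 4 = -18*1299/56 - 4 = -11691/28 - 4 = -11803/28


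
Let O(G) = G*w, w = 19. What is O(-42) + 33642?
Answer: 32844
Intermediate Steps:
O(G) = 19*G (O(G) = G*19 = 19*G)
O(-42) + 33642 = 19*(-42) + 33642 = -798 + 33642 = 32844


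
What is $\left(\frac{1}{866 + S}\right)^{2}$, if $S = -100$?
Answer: $\frac{1}{586756} \approx 1.7043 \cdot 10^{-6}$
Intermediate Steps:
$\left(\frac{1}{866 + S}\right)^{2} = \left(\frac{1}{866 - 100}\right)^{2} = \left(\frac{1}{766}\right)^{2} = \frac{1}{586756}$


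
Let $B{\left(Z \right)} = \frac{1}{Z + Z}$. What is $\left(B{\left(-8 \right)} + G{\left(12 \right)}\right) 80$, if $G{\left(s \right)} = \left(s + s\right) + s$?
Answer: $2875$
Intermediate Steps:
$B{\left(Z \right)} = \frac{1}{2 Z}$
$G{\left(s \right)} = 3 s$ ($G{\left(s \right)} = 2 s + s = 3 s$)
$\left(B{\left(-8 \right)} + G{\left(12 \right)}\right) 80 = \left(\frac{1}{2 \left(-8\right)} + 3 \cdot 12\right) 80 = \left(\frac{1}{2} \left(- \frac{1}{8}\right) + 36\right) 80 = \left(- \frac{1}{16} + 36\right) 80 = \frac{575}{16} \cdot 80 = 2875$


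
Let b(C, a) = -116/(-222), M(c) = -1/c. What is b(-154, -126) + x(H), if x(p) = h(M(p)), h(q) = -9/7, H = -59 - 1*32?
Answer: -593/777 ≈ -0.76319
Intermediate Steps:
b(C, a) = 58/111 (b(C, a) = -116*(-1/222) = 58/111)
H = -91 (H = -59 - 32 = -91)
h(q) = -9/7 (h(q) = -9*1/7 = -9/7)
x(p) = -9/7
b(-154, -126) + x(H) = 58/111 - 9/7 = -593/777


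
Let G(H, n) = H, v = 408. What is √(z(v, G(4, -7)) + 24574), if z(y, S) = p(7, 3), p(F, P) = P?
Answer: √24577 ≈ 156.77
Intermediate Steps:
z(y, S) = 3
√(z(v, G(4, -7)) + 24574) = √(3 + 24574) = √24577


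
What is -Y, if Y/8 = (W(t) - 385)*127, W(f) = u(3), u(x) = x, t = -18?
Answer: 388112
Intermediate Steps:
W(f) = 3
Y = -388112 (Y = 8*((3 - 385)*127) = 8*(-382*127) = 8*(-48514) = -388112)
-Y = -1*(-388112) = 388112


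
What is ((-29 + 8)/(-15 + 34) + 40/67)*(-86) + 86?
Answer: 165120/1273 ≈ 129.71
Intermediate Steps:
((-29 + 8)/(-15 + 34) + 40/67)*(-86) + 86 = (-21/19 + 40*(1/67))*(-86) + 86 = (-21*1/19 + 40/67)*(-86) + 86 = (-21/19 + 40/67)*(-86) + 86 = -647/1273*(-86) + 86 = 55642/1273 + 86 = 165120/1273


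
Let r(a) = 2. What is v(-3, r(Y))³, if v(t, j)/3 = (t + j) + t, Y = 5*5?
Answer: -1728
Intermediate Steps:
Y = 25
v(t, j) = 3*j + 6*t (v(t, j) = 3*((t + j) + t) = 3*((j + t) + t) = 3*(j + 2*t) = 3*j + 6*t)
v(-3, r(Y))³ = (3*2 + 6*(-3))³ = (6 - 18)³ = (-12)³ = -1728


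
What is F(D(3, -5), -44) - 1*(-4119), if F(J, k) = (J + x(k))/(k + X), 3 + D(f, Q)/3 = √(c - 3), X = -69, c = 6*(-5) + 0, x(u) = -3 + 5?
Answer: 465454/113 - 3*I*√33/113 ≈ 4119.1 - 0.15251*I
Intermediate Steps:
x(u) = 2
c = -30 (c = -30 + 0 = -30)
D(f, Q) = -9 + 3*I*√33 (D(f, Q) = -9 + 3*√(-30 - 3) = -9 + 3*√(-33) = -9 + 3*(I*√33) = -9 + 3*I*√33)
F(J, k) = (2 + J)/(-69 + k) (F(J, k) = (J + 2)/(k - 69) = (2 + J)/(-69 + k))
F(D(3, -5), -44) - 1*(-4119) = (2 + (-9 + 3*I*√33))/(-69 - 44) - 1*(-4119) = (-7 + 3*I*√33)/(-113) + 4119 = -(-7 + 3*I*√33)/113 + 4119 = (7/113 - 3*I*√33/113) + 4119 = 465454/113 - 3*I*√33/113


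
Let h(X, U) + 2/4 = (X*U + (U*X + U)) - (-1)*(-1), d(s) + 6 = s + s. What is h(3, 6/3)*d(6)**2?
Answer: 450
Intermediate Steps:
d(s) = -6 + 2*s (d(s) = -6 + (s + s) = -6 + 2*s)
h(X, U) = -3/2 + U + 2*U*X (h(X, U) = -1/2 + ((X*U + (U*X + U)) - (-1)*(-1)) = -1/2 + ((U*X + (U + U*X)) - 1*1) = -1/2 + ((U + 2*U*X) - 1) = -1/2 + (-1 + U + 2*U*X) = -3/2 + U + 2*U*X)
h(3, 6/3)*d(6)**2 = (-3/2 + 6/3 + 2*(6/3)*3)*(-6 + 2*6)**2 = (-3/2 + 6*(1/3) + 2*(6*(1/3))*3)*(-6 + 12)**2 = (-3/2 + 2 + 2*2*3)*6**2 = (-3/2 + 2 + 12)*36 = (25/2)*36 = 450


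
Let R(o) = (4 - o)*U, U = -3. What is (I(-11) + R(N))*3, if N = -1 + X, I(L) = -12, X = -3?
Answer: -108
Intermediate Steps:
N = -4 (N = -1 - 3 = -4)
R(o) = -12 + 3*o (R(o) = (4 - o)*(-3) = -12 + 3*o)
(I(-11) + R(N))*3 = (-12 + (-12 + 3*(-4)))*3 = (-12 + (-12 - 12))*3 = (-12 - 24)*3 = -36*3 = -108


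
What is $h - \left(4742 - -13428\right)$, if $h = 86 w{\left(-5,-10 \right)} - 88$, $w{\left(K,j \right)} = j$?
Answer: $-19118$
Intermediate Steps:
$h = -948$ ($h = 86 \left(-10\right) - 88 = -860 - 88 = -948$)
$h - \left(4742 - -13428\right) = -948 - \left(4742 - -13428\right) = -948 - \left(4742 + 13428\right) = -948 - 18170 = -19118$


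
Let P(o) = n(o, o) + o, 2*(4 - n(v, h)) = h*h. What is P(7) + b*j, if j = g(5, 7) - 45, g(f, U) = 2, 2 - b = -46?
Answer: -4155/2 ≈ -2077.5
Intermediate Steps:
b = 48 (b = 2 - 1*(-46) = 2 + 46 = 48)
n(v, h) = 4 - h**2/2 (n(v, h) = 4 - h*h/2 = 4 - h**2/2)
j = -43 (j = 2 - 45 = -43)
P(o) = 4 + o - o**2/2 (P(o) = (4 - o**2/2) + o = 4 + o - o**2/2)
P(7) + b*j = (4 + 7 - 1/2*7**2) + 48*(-43) = (4 + 7 - 1/2*49) - 2064 = (4 + 7 - 49/2) - 2064 = -27/2 - 2064 = -4155/2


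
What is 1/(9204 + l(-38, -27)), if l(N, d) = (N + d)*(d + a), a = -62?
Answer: 1/14989 ≈ 6.6716e-5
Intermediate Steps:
l(N, d) = (-62 + d)*(N + d) (l(N, d) = (N + d)*(d - 62) = (N + d)*(-62 + d) = (-62 + d)*(N + d))
1/(9204 + l(-38, -27)) = 1/(9204 + ((-27)**2 - 62*(-38) - 62*(-27) - 38*(-27))) = 1/(9204 + (729 + 2356 + 1674 + 1026)) = 1/(9204 + 5785) = 1/14989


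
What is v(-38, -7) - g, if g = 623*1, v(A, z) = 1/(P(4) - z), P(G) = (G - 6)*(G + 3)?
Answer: -4362/7 ≈ -623.14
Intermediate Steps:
P(G) = (-6 + G)*(3 + G)
v(A, z) = 1/(-14 - z) (v(A, z) = 1/((-18 + 4**2 - 3*4) - z) = 1/((-18 + 16 - 12) - z) = 1/(-14 - z))
g = 623
v(-38, -7) - g = -1/(14 - 7) - 1*623 = -1/7 - 623 = -4362/7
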